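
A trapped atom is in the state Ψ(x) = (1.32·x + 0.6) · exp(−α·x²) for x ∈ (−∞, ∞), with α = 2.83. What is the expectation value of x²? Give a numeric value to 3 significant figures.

⟨x²⟩ = ∫ x²·|Ψ|² dx / ∫|Ψ|² dx (integrals over the domain).
Expand each integrand as polynomial × e^(−2αx²) and use ∫x^(2j)·e^(−2αx²) dx = (2j−1)!!/(4α)^j · √(π/(2α)), odd powers → 0; here √(π/(2α)) = 0.74502.
State is unnormalized: ∫|Ψ|² dx = 0.38288, and ∫Ψ*·x²·Ψ dx = 0.054084, so ⟨x²⟩ = 0.054084 / 0.38288.
⟨x²⟩ = 0.14126.

0.141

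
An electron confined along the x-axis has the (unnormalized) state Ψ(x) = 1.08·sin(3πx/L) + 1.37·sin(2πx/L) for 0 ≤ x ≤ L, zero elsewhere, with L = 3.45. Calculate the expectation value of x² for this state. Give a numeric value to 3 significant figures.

⟨x²⟩ = ∫ x²·|Ψ|² dx / ∫|Ψ|² dx (integrals over the domain).
On 0 ≤ x ≤ L (j ≠ l): ∫sin²(jπx/L) dx = L/2, ∫sin(jπx/L)·sin(lπx/L) dx = 0; diagonal moments ∫x·sin²(jπx/L) dx = L²/4, ∫x²·sin²(jπx/L) dx = L³·(1/6 − 1/(4j²π²)); cross terms ∫x·sin(jπx/L)·sin(lπx/L) dx = 0 for j + l even and −4jlL²/(π²(j² − l²)²) for j + l odd, ∫x²·sin(jπx/L)·sin(lπx/L) dx = (−1)^(j+l)·4jlL³/(π²(j² − l²)²); higher powers the same way via product-to-sum and parts.
State is unnormalized: ∫|Ψ|² dx = 5.2497, and ∫Ψ*·x²·Ψ dx = 8.3857, so ⟨x²⟩ = 8.3857 / 5.2497.
⟨x²⟩ = 1.5974.

1.60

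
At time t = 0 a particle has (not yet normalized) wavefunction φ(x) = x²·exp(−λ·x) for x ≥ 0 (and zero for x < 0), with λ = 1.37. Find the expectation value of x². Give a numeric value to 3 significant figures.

⟨x²⟩ = ∫ x²·|φ|² dx / ∫|φ|² dx (integrals over the domain).
Every integrand reduces to terms xʲ·e^(−2λx) on [0, ∞); use ∫₀^∞ xʲ·e^(−2λx) dx = j!/(2λ)^(j+1).
State is unnormalized: ∫|φ|² dx = 0.15540, and ∫φ*·x²·φ dx = 0.62098, so ⟨x²⟩ = 0.62098 / 0.15540.
⟨x²⟩ = 3.9960.

4.00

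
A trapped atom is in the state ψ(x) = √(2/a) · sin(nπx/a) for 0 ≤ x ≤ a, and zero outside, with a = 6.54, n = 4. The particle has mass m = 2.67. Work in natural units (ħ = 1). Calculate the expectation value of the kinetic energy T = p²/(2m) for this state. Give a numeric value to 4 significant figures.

0.6914

T = −(ħ²/2m) d²/dx², so ⟨T⟩ = −(ħ²/2m) ∫ ψ*·ψ'' dx; with m = 2.67.
d/dx sin(nπx/a) = (nπ/a)·cos(nπx/a) and d²/dx² sin(nπx/a) = −(nπ/a)²·sin(nπx/a); on 0 ≤ x ≤ a, ∫sin²(nπx/a) dx = a/2 and ∫sin(nπx/a)·cos(nπx/a) dx = 0.
⟨T⟩ = 0.69139.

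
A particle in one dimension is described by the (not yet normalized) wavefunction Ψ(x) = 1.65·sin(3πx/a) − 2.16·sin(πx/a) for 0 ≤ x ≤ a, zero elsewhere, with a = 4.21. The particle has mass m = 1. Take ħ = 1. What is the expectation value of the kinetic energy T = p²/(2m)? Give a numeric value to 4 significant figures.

1.099

T = −(ħ²/2m) d²/dx², so ⟨T⟩ = −(ħ²/2m) ∫ Ψ*·Ψ'' dx / ∫|Ψ|² dx; with m = 1.
d²/dx² sin(jπx/a) = −(jπ/a)²·sin(jπx/a); on 0 ≤ x ≤ a, ∫sin²(jπx/a) dx = a/2 and ∫sin(jπx/a)·sin(lπx/a) dx = 0 for j ≠ l, so only diagonal terms survive in ∫|Ψ|² and ∫Ψ·Ψ″; ∫Ψ·Ψ′ dx = [Ψ²/2] between the walls = 0.
State is unnormalized: ∫|Ψ|² dx = 15.552, and ∫Ψ*·(−ħ²/2m · Ψ'') dx = 17.095, so ⟨T⟩ = 17.095 / 15.552.
⟨T⟩ = 1.0992.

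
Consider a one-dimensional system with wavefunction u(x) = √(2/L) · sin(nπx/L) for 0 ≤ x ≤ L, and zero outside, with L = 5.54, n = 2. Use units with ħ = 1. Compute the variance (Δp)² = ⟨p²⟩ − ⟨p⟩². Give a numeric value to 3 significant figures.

Compute ⟨p⟩ and ⟨p²⟩ separately; (Δp)² = ⟨p²⟩ − ⟨p⟩².
d/dx sin(nπx/L) = (nπ/L)·cos(nπx/L) and d²/dx² sin(nπx/L) = −(nπ/L)²·sin(nπx/L); on 0 ≤ x ≤ L, ∫sin²(nπx/L) dx = L/2 and ∫sin(nπx/L)·cos(nπx/L) dx = 0.
⟨p⟩ = 0.0000 and ⟨p²⟩ = 1.2863.
(Δp)² = 1.2863 − (0.0000)² = 1.2863.

1.29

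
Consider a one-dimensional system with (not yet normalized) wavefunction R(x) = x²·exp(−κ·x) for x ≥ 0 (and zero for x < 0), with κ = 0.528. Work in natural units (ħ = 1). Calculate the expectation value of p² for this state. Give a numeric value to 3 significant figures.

p² R = −ħ² d²R/dx²; ⟨p²⟩ = −ħ² ∫ R*·R'' dx / ∫|R|² dx.
Differentiate x²·exp(−κ·x) with the product rule; every integrand then reduces to terms xʲ·e^(−2κx) on [0, ∞), with ∫₀^∞ xʲ·e^(−2κx) dx = j!/(2κ)^(j+1).
State is unnormalized: ∫|R|² dx = 18.276, and ∫R*·(−ħ² R'') dx = 1.6984, so ⟨p²⟩ = 1.6984 / 18.276.
⟨p²⟩ = 0.092928.

0.0929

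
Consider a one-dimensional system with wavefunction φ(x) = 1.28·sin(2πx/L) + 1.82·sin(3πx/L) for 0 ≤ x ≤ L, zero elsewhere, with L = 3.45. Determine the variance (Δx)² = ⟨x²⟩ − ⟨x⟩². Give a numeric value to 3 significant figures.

0.498

Compute ⟨x⟩ and ⟨x²⟩ separately, then (Δx)² = ⟨x²⟩ − ⟨x⟩².
On 0 ≤ x ≤ L (j ≠ l): ∫sin²(jπx/L) dx = L/2, ∫sin(jπx/L)·sin(lπx/L) dx = 0; diagonal moments ∫x·sin²(jπx/L) dx = L²/4, ∫x²·sin²(jπx/L) dx = L³·(1/6 − 1/(4j²π²)); cross terms ∫x·sin(jπx/L)·sin(lπx/L) dx = 0 for j + l even and −4jlL²/(π²(j² − l²)²) for j + l odd, ∫x²·sin(jπx/L)·sin(lπx/L) dx = (−1)^(j+l)·4jlL³/(π²(j² − l²)²); higher powers the same way via product-to-sum and parts.
Normalization: ∫|φ|² dx = 8.5401.
⟨x⟩ = 1.0934 and ⟨x²⟩ = 1.6937.
(Δx)² = 1.6937 − (1.0934)² = 0.49822.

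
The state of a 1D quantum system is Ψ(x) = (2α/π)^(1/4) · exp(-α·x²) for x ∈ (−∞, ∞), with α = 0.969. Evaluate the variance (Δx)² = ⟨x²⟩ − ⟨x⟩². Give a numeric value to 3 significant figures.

Compute ⟨x⟩ and ⟨x²⟩ separately, then (Δx)² = ⟨x²⟩ − ⟨x⟩².
Gaussian moments: ∫x^(2j)·e^(−2αx²) dx = (2j−1)!!/(4α)^j · √(π/(2α)), odd powers integrate to 0; here √(π/(2α)) = 1.2732.
⟨x⟩ = 0.0000 and ⟨x²⟩ = 0.25800.
(Δx)² = 0.25800 − (0.0000)² = 0.25800.

0.258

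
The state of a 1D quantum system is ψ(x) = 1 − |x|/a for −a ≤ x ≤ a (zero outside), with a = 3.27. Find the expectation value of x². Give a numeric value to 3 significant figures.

⟨x²⟩ = ∫ x²·|ψ|² dx / ∫|ψ|² dx (integrals over the domain).
ψ is even, so ∫ over [−a, a] = 2∫₀ᵃ with ψ = 1 − x/a there: ∫₀ᵃ (1 − x/a)² dx = a/3, ∫₀ᵃ x²(1 − x/a)² dx = a³/30, ∫₀ᵃ x⁴(1 − x/a)² dx = a⁵/105.
State is unnormalized: ∫|ψ|² dx = 2.1800, and ∫ψ*·x²·ψ dx = 2.3311, so ⟨x²⟩ = 2.3311 / 2.1800.
⟨x²⟩ = 1.0693.

1.07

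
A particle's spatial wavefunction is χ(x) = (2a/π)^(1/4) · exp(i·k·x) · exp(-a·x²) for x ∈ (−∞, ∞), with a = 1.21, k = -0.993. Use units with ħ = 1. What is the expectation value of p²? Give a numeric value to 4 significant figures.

p² χ = −ħ² d²χ/dx²; ⟨p²⟩ = −ħ² ∫ χ*·χ'' dx.
Gaussian moments: ∫x^(2j)·e^(−2ax²) dx = (2j−1)!!/(4a)^j · √(π/(2a)), odd powers integrate to 0; here √(π/(2a)) = 1.1394. Derivatives: χ′ = (ik − 2ax)·χ, χ″ = ((ik − 2ax)² − 2a)·χ; the odd-in-x pieces drop out.
⟨p²⟩ = 2.1960.

2.196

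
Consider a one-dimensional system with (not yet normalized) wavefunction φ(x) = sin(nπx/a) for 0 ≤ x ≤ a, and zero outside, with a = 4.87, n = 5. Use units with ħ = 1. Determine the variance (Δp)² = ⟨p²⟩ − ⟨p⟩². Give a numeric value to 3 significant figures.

10.4

Compute ⟨p⟩ and ⟨p²⟩ separately; (Δp)² = ⟨p²⟩ − ⟨p⟩².
d/dx sin(nπx/a) = (nπ/a)·cos(nπx/a) and d²/dx² sin(nπx/a) = −(nπ/a)²·sin(nπx/a); on 0 ≤ x ≤ a, ∫sin²(nπx/a) dx = a/2 and ∫sin(nπx/a)·cos(nπx/a) dx = 0.
Normalization: ∫|φ|² dx = 2.4350.
⟨p⟩ = 0.0000 and ⟨p²⟩ = 10.404.
(Δp)² = 10.404 − (0.0000)² = 10.404.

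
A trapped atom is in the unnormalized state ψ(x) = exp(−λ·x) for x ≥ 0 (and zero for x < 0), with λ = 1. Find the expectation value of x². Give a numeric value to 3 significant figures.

0.500

⟨x²⟩ = ∫ x²·|ψ|² dx / ∫|ψ|² dx (integrals over the domain).
Every integrand reduces to terms xʲ·e^(−2λx) on [0, ∞); use ∫₀^∞ xʲ·e^(−2λx) dx = j!/(2λ)^(j+1).
State is unnormalized: ∫|ψ|² dx = 0.50000, and ∫ψ*·x²·ψ dx = 0.25000, so ⟨x²⟩ = 0.25000 / 0.50000.
⟨x²⟩ = 0.50000.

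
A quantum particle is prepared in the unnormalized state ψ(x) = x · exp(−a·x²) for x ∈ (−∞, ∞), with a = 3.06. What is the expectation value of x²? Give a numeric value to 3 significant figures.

⟨x²⟩ = ∫ x²·|ψ|² dx / ∫|ψ|² dx (integrals over the domain).
Expand each integrand as polynomial × e^(−2ax²) and use ∫x^(2j)·e^(−2ax²) dx = (2j−1)!!/(4a)^j · √(π/(2a)), odd powers → 0; here √(π/(2a)) = 0.71647.
State is unnormalized: ∫|ψ|² dx = 0.058535, and ∫ψ*·x²·ψ dx = 0.014347, so ⟨x²⟩ = 0.014347 / 0.058535.
⟨x²⟩ = 0.24510.

0.245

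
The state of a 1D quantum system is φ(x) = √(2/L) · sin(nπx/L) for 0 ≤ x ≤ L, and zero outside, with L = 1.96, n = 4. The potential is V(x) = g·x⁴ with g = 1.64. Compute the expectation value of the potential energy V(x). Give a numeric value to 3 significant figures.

4.69

⟨V⟩ = ∫ V(x)·|φ|² dx.
With sin²θ = (1 − cos2θ)/2 on 0 ≤ x ≤ L: ∫sin²(nπx/L) dx = L/2, ∫x·sin²(nπx/L) dx = L²/4, ∫x²·sin²(nπx/L) dx = L³·(1/6 − 1/(4n²π²)); higher powers xᵏ the same way, integrating xᵏ·cos(2nπx/L) by parts.
⟨V⟩ = 4.6888.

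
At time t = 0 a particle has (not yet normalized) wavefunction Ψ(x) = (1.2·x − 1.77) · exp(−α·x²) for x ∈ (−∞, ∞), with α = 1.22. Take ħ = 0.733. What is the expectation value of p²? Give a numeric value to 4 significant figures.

0.7683

p² Ψ = −ħ² d²Ψ/dx²; ⟨p²⟩ = −ħ² ∫ Ψ*·Ψ'' dx / ∫|Ψ|² dx.
Expand each integrand as polynomial × e^(−2αx²) and use ∫x^(2j)·e^(−2αx²) dx = (2j−1)!!/(4α)^j · √(π/(2α)), odd powers → 0; here √(π/(2α)) = 1.1347. Differentiate with the product rule, d/dx e^(−αx²) = −2αx·e^(−αx²).
State is unnormalized: ∫|Ψ|² dx = 3.8897, and ∫Ψ*·(−ħ² Ψ'') dx = 2.9886, so ⟨p²⟩ = 2.9886 / 3.8897.
⟨p²⟩ = 0.76834.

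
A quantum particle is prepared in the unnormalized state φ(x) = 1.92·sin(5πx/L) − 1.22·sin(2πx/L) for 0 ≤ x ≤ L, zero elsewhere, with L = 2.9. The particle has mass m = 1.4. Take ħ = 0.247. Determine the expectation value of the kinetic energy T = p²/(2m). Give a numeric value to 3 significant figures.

T = −(ħ²/2m) d²/dx², so ⟨T⟩ = −(ħ²/2m) ∫ φ*·φ'' dx / ∫|φ|² dx; with m = 1.4.
d²/dx² sin(jπx/L) = −(jπ/L)²·sin(jπx/L); on 0 ≤ x ≤ L, ∫sin²(jπx/L) dx = L/2 and ∫sin(jπx/L)·sin(lπx/L) dx = 0 for j ≠ l, so only diagonal terms survive in ∫|φ|² and ∫φ·φ″; ∫φ·φ′ dx = [φ²/2] between the walls = 0.
State is unnormalized: ∫|φ|² dx = 7.5035, and ∫φ*·(−ħ²/2m · φ'') dx = 3.6378, so ⟨T⟩ = 3.6378 / 7.5035.
⟨T⟩ = 0.48481.

0.485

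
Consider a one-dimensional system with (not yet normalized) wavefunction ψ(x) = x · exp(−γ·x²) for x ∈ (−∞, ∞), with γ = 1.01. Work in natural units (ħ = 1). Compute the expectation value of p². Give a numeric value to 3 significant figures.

p² ψ = −ħ² d²ψ/dx²; ⟨p²⟩ = −ħ² ∫ ψ*·ψ'' dx / ∫|ψ|² dx.
Expand each integrand as polynomial × e^(−2γx²) and use ∫x^(2j)·e^(−2γx²) dx = (2j−1)!!/(4γ)^j · √(π/(2γ)), odd powers → 0; here √(π/(2γ)) = 1.2471. Differentiate with the product rule, d/dx e^(−γx²) = −2γx·e^(−γx²).
State is unnormalized: ∫|ψ|² dx = 0.30869, and ∫ψ*·(−ħ² ψ'') dx = 0.93532, so ⟨p²⟩ = 0.93532 / 0.30869.
⟨p²⟩ = 3.0300.

3.03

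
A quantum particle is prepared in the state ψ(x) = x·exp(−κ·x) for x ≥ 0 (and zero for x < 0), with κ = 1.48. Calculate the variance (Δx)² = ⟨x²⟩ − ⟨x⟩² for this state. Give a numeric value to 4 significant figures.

0.3424

Compute ⟨x⟩ and ⟨x²⟩ separately, then (Δx)² = ⟨x²⟩ − ⟨x⟩².
Every integrand reduces to terms xʲ·e^(−2κx) on [0, ∞); use ∫₀^∞ xʲ·e^(−2κx) dx = j!/(2κ)^(j+1).
Normalization: ∫|ψ|² dx = 0.077118.
⟨x⟩ = 1.0135 and ⟨x²⟩ = 1.3696.
(Δx)² = 1.3696 − (1.0135)² = 0.34240.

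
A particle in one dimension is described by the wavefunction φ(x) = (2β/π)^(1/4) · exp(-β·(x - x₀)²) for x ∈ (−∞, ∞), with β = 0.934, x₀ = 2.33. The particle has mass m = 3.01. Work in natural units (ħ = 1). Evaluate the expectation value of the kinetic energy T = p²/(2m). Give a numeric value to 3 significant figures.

0.155

T = −(ħ²/2m) d²/dx², so ⟨T⟩ = −(ħ²/2m) ∫ φ*·φ'' dx; with m = 3.01.
Gaussian moments (u = x − x₀): ∫u^(2j)·e^(−2βu²) du = (2j−1)!!/(4β)^j · √(π/(2β)), odd powers integrate to 0; here √(π/(2β)) = 1.2968. Derivatives: d/dx e^(−βu²) = −2βu·e^(−βu²), d²/dx² e^(−βu²) = (4β²u² − 2β)·e^(−βu²).
⟨T⟩ = 0.15515.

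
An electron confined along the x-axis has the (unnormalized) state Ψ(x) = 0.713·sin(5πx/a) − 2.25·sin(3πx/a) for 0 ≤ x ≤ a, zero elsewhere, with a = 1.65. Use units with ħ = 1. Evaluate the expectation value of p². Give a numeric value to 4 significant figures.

p² Ψ = −ħ² d²Ψ/dx²; ⟨p²⟩ = −ħ² ∫ Ψ*·Ψ'' dx / ∫|Ψ|² dx.
d²/dx² sin(jπx/a) = −(jπ/a)²·sin(jπx/a); on 0 ≤ x ≤ a, ∫sin²(jπx/a) dx = a/2 and ∫sin(jπx/a)·sin(lπx/a) dx = 0 for j ≠ l, so only diagonal terms survive in ∫|Ψ|² and ∫Ψ·Ψ″; ∫Ψ·Ψ′ dx = [Ψ²/2] between the walls = 0.
State is unnormalized: ∫|Ψ|² dx = 4.5960, and ∫Ψ*·(−ħ² Ψ'') dx = 174.28, so ⟨p²⟩ = 174.28 / 4.5960.
⟨p²⟩ = 37.920.

37.92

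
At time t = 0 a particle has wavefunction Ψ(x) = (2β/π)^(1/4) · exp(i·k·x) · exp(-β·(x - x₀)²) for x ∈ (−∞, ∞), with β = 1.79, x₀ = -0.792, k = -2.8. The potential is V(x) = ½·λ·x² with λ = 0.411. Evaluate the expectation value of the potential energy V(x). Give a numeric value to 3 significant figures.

0.158

⟨V⟩ = ∫ V(x)·|Ψ|² dx.
Gaussian moments (u = x − x₀): ∫u^(2j)·e^(−2βu²) du = (2j−1)!!/(4β)^j · √(π/(2β)), odd powers integrate to 0; here √(π/(2β)) = 0.93677.
⟨V⟩ = 0.15760.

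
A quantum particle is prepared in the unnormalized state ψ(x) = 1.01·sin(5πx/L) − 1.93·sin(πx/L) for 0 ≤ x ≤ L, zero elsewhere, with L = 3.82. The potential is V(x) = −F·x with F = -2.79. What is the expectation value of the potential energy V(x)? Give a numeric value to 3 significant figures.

5.33

⟨V⟩ = ∫ V(x)·|ψ|² dx / ∫|ψ|² dx.
On 0 ≤ x ≤ L (j ≠ l): ∫sin²(jπx/L) dx = L/2, ∫sin(jπx/L)·sin(lπx/L) dx = 0; diagonal moments ∫x·sin²(jπx/L) dx = L²/4, ∫x²·sin²(jπx/L) dx = L³·(1/6 − 1/(4j²π²)); cross terms ∫x·sin(jπx/L)·sin(lπx/L) dx = 0 for j + l even and −4jlL²/(π²(j² − l²)²) for j + l odd, ∫x²·sin(jπx/L)·sin(lπx/L) dx = (−1)^(j+l)·4jlL³/(π²(j² − l²)²); higher powers the same way via product-to-sum and parts.
State is unnormalized: ∫|ψ|² dx = 9.0630, and ∫ψ*·V(x)·ψ dx = 48.296, so ⟨V⟩ = 48.296 / 9.0630.
⟨V⟩ = 5.3289.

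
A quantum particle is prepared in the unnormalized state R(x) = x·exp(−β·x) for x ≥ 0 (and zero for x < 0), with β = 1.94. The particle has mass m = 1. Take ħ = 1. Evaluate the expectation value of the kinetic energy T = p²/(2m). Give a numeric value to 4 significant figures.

T = −(ħ²/2m) d²/dx², so ⟨T⟩ = −(ħ²/2m) ∫ R*·R'' dx / ∫|R|² dx; with m = 1.
Differentiate x·exp(−β·x) with the product rule; every integrand then reduces to terms xʲ·e^(−2βx) on [0, ∞), with ∫₀^∞ xʲ·e^(−2βx) dx = j!/(2β)^(j+1).
State is unnormalized: ∫|R|² dx = 0.034240, and ∫R*·(−ħ²/2m · R'') dx = 0.064433, so ⟨T⟩ = 0.064433 / 0.034240.
⟨T⟩ = 1.8818.

1.882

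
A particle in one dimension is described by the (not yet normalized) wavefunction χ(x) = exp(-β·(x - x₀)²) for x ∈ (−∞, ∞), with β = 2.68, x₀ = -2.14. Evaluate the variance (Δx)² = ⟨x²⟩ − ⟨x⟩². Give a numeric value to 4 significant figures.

0.09328

Compute ⟨x⟩ and ⟨x²⟩ separately, then (Δx)² = ⟨x²⟩ − ⟨x⟩².
Gaussian moments (u = x − x₀): ∫u^(2j)·e^(−2βu²) du = (2j−1)!!/(4β)^j · √(π/(2β)), odd powers integrate to 0; here √(π/(2β)) = 0.76558.
Normalization: ∫|χ|² dx = 0.76558.
⟨x⟩ = -2.1400 and ⟨x²⟩ = 4.6729.
(Δx)² = 4.6729 − (-2.1400)² = 0.093284.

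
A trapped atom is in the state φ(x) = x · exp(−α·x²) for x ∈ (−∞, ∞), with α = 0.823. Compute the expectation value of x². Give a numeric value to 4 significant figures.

⟨x²⟩ = ∫ x²·|φ|² dx / ∫|φ|² dx (integrals over the domain).
Expand each integrand as polynomial × e^(−2αx²) and use ∫x^(2j)·e^(−2αx²) dx = (2j−1)!!/(4α)^j · √(π/(2α)), odd powers → 0; here √(π/(2α)) = 1.3815.
State is unnormalized: ∫|φ|² dx = 0.41966, and ∫φ*·x²·φ dx = 0.38244, so ⟨x²⟩ = 0.38244 / 0.41966.
⟨x²⟩ = 0.91130.

0.9113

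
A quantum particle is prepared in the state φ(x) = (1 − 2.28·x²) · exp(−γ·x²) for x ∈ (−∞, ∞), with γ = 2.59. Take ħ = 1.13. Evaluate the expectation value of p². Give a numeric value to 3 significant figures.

p² φ = −ħ² d²φ/dx²; ⟨p²⟩ = −ħ² ∫ φ*·φ'' dx / ∫|φ|² dx.
Expand each integrand as polynomial × e^(−2γx²) and use ∫x^(2j)·e^(−2γx²) dx = (2j−1)!!/(4γ)^j · √(π/(2γ)), odd powers → 0; here √(π/(2γ)) = 0.77877. Differentiate with the product rule, d/dx e^(−γx²) = −2γx·e^(−γx²).
State is unnormalized: ∫|φ|² dx = 0.54915, and ∫φ*·(−ħ² φ'') dx = 4.5824, so ⟨p²⟩ = 4.5824 / 0.54915.
⟨p²⟩ = 8.3445.

8.34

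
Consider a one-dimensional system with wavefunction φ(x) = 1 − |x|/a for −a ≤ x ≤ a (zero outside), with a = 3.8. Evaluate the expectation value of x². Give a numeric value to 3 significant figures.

1.44

⟨x²⟩ = ∫ x²·|φ|² dx / ∫|φ|² dx (integrals over the domain).
φ is even, so ∫ over [−a, a] = 2∫₀ᵃ with φ = 1 − x/a there: ∫₀ᵃ (1 − x/a)² dx = a/3, ∫₀ᵃ x²(1 − x/a)² dx = a³/30, ∫₀ᵃ x⁴(1 − x/a)² dx = a⁵/105.
State is unnormalized: ∫|φ|² dx = 2.5333, and ∫φ*·x²·φ dx = 3.6581, so ⟨x²⟩ = 3.6581 / 2.5333.
⟨x²⟩ = 1.4440.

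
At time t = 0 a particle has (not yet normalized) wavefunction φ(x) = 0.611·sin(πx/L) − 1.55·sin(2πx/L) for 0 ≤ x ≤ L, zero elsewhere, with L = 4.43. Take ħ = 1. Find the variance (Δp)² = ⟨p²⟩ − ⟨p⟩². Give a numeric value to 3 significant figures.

1.81

Compute ⟨p⟩ and ⟨p²⟩ separately; (Δp)² = ⟨p²⟩ − ⟨p⟩².
d²/dx² sin(jπx/L) = −(jπ/L)²·sin(jπx/L); on 0 ≤ x ≤ L, ∫sin²(jπx/L) dx = L/2 and ∫sin(jπx/L)·sin(lπx/L) dx = 0 for j ≠ l, so only diagonal terms survive in ∫|φ|² and ∫φ·φ″; ∫φ·φ′ dx = [φ²/2] between the walls = 0.
Normalization: ∫|φ|² dx = 6.1484.
⟨p⟩ = 0.0000 and ⟨p²⟩ = 1.8087.
(Δp)² = 1.8087 − (0.0000)² = 1.8087.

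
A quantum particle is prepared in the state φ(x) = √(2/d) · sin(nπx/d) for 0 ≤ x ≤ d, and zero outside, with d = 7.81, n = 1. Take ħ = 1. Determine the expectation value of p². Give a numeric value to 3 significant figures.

0.162

p² φ = −ħ² d²φ/dx²; ⟨p²⟩ = −ħ² ∫ φ*·φ'' dx.
d/dx sin(nπx/d) = (nπ/d)·cos(nπx/d) and d²/dx² sin(nπx/d) = −(nπ/d)²·sin(nπx/d); on 0 ≤ x ≤ d, ∫sin²(nπx/d) dx = d/2 and ∫sin(nπx/d)·cos(nπx/d) dx = 0.
⟨p²⟩ = 0.16181.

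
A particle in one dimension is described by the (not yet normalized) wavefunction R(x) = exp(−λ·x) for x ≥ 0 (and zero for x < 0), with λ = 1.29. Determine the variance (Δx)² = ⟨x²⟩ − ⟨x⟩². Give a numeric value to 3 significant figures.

0.150

Compute ⟨x⟩ and ⟨x²⟩ separately, then (Δx)² = ⟨x²⟩ − ⟨x⟩².
Every integrand reduces to terms xʲ·e^(−2λx) on [0, ∞); use ∫₀^∞ xʲ·e^(−2λx) dx = j!/(2λ)^(j+1).
Normalization: ∫|R|² dx = 0.38760.
⟨x⟩ = 0.38760 and ⟨x²⟩ = 0.30046.
(Δx)² = 0.30046 − (0.38760)² = 0.15023.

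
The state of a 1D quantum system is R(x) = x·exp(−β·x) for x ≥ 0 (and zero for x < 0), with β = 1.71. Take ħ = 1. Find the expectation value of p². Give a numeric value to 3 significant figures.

2.92

p² R = −ħ² d²R/dx²; ⟨p²⟩ = −ħ² ∫ R*·R'' dx / ∫|R|² dx.
Differentiate x·exp(−β·x) with the product rule; every integrand then reduces to terms xʲ·e^(−2βx) on [0, ∞), with ∫₀^∞ xʲ·e^(−2βx) dx = j!/(2β)^(j+1).
State is unnormalized: ∫|R|² dx = 0.049998, and ∫R*·(−ħ² R'') dx = 0.14620, so ⟨p²⟩ = 0.14620 / 0.049998.
⟨p²⟩ = 2.9241.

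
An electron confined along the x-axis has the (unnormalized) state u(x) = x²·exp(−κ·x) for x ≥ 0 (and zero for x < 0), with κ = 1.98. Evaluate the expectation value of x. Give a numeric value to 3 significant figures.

1.26

⟨x⟩ = ∫ x·|u|² dx / ∫|u|² dx (integrals over the domain).
Every integrand reduces to terms xʲ·e^(−2κx) on [0, ∞); use ∫₀^∞ xʲ·e^(−2κx) dx = j!/(2κ)^(j+1).
State is unnormalized: ∫|u|² dx = 0.024645, and ∫u*·x·u dx = 0.031118, so ⟨x⟩ = 0.031118 / 0.024645.
⟨x⟩ = 1.2626.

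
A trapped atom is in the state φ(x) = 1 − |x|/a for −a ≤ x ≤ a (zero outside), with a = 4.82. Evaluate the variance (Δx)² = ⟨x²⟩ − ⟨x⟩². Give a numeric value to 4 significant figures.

2.323

Compute ⟨x⟩ and ⟨x²⟩ separately, then (Δx)² = ⟨x²⟩ − ⟨x⟩².
φ is even, so ∫ over [−a, a] = 2∫₀ᵃ with φ = 1 − x/a there: ∫₀ᵃ (1 − x/a)² dx = a/3, ∫₀ᵃ x²(1 − x/a)² dx = a³/30, ∫₀ᵃ x⁴(1 − x/a)² dx = a⁵/105.
Normalization: ∫|φ|² dx = 3.2133.
⟨x⟩ = 0.0000 and ⟨x²⟩ = 2.3232.
(Δx)² = 2.3232 − (0.0000)² = 2.3232.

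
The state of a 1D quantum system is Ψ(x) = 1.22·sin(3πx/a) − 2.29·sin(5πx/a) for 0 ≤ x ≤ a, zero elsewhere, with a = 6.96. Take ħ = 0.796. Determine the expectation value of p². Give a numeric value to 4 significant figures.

2.771

p² Ψ = −ħ² d²Ψ/dx²; ⟨p²⟩ = −ħ² ∫ Ψ*·Ψ'' dx / ∫|Ψ|² dx.
d²/dx² sin(jπx/a) = −(jπ/a)²·sin(jπx/a); on 0 ≤ x ≤ a, ∫sin²(jπx/a) dx = a/2 and ∫sin(jπx/a)·sin(lπx/a) dx = 0 for j ≠ l, so only diagonal terms survive in ∫|Ψ|² and ∫Ψ·Ψ″; ∫Ψ·Ψ′ dx = [Ψ²/2] between the walls = 0.
State is unnormalized: ∫|Ψ|² dx = 23.429, and ∫Ψ*·(−ħ² Ψ'') dx = 64.916, so ⟨p²⟩ = 64.916 / 23.429.
⟨p²⟩ = 2.7707.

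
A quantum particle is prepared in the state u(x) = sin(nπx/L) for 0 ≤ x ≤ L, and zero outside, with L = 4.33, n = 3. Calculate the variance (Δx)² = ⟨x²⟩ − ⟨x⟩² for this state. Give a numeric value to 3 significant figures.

Compute ⟨x⟩ and ⟨x²⟩ separately, then (Δx)² = ⟨x²⟩ − ⟨x⟩².
With sin²θ = (1 − cos2θ)/2 on 0 ≤ x ≤ L: ∫sin²(nπx/L) dx = L/2, ∫x·sin²(nπx/L) dx = L²/4, ∫x²·sin²(nπx/L) dx = L³·(1/6 − 1/(4n²π²)); higher powers xᵏ the same way, integrating xᵏ·cos(2nπx/L) by parts.
Normalization: ∫|u|² dx = 2.1650.
⟨x⟩ = 2.1650 and ⟨x²⟩ = 6.1441.
(Δx)² = 6.1441 − (2.1650)² = 1.4569.

1.46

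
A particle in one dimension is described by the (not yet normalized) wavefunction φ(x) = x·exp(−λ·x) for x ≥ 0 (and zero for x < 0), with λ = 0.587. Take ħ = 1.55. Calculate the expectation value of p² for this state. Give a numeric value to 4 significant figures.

p² φ = −ħ² d²φ/dx²; ⟨p²⟩ = −ħ² ∫ φ*·φ'' dx / ∫|φ|² dx.
Differentiate x·exp(−λ·x) with the product rule; every integrand then reduces to terms xʲ·e^(−2λx) on [0, ∞), with ∫₀^∞ xʲ·e^(−2λx) dx = j!/(2λ)^(j+1).
State is unnormalized: ∫|φ|² dx = 1.2360, and ∫φ*·(−ħ² φ'') dx = 1.0232, so ⟨p²⟩ = 1.0232 / 1.2360.
⟨p²⟩ = 0.82783.

0.8278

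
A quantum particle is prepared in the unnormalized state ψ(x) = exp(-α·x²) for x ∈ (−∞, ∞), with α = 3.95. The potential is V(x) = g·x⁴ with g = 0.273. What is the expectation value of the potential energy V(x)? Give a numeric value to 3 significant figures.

⟨V⟩ = ∫ V(x)·|ψ|² dx / ∫|ψ|² dx.
Gaussian moments: ∫x^(2j)·e^(−2αx²) dx = (2j−1)!!/(4α)^j · √(π/(2α)), odd powers integrate to 0; here √(π/(2α)) = 0.63061.
State is unnormalized: ∫|ψ|² dx = 0.63061, and ∫ψ*·V(x)·ψ dx = 0.0020689, so ⟨V⟩ = 0.0020689 / 0.63061.
⟨V⟩ = 0.0032807.

0.00328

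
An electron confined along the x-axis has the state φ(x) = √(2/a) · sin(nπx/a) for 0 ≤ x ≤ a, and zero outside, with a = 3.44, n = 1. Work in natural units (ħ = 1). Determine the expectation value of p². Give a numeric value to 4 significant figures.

p² φ = −ħ² d²φ/dx²; ⟨p²⟩ = −ħ² ∫ φ*·φ'' dx.
d/dx sin(nπx/a) = (nπ/a)·cos(nπx/a) and d²/dx² sin(nπx/a) = −(nπ/a)²·sin(nπx/a); on 0 ≤ x ≤ a, ∫sin²(nπx/a) dx = a/2 and ∫sin(nπx/a)·cos(nπx/a) dx = 0.
⟨p²⟩ = 0.83403.

0.8340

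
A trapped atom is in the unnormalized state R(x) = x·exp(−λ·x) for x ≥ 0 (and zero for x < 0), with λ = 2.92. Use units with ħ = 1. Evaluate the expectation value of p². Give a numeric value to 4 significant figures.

8.526

p² R = −ħ² d²R/dx²; ⟨p²⟩ = −ħ² ∫ R*·R'' dx / ∫|R|² dx.
Differentiate x·exp(−λ·x) with the product rule; every integrand then reduces to terms xʲ·e^(−2λx) on [0, ∞), with ∫₀^∞ xʲ·e^(−2λx) dx = j!/(2λ)^(j+1).
State is unnormalized: ∫|R|² dx = 0.010041, and ∫R*·(−ħ² R'') dx = 0.085616, so ⟨p²⟩ = 0.085616 / 0.010041.
⟨p²⟩ = 8.5264.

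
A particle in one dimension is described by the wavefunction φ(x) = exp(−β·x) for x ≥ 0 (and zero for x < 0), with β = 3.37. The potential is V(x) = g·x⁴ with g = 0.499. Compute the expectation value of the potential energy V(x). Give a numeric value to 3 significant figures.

0.00580

⟨V⟩ = ∫ V(x)·|φ|² dx / ∫|φ|² dx.
Every integrand reduces to terms xʲ·e^(−2βx) on [0, ∞); use ∫₀^∞ xʲ·e^(−2βx) dx = j!/(2β)^(j+1).
State is unnormalized: ∫|φ|² dx = 0.14837, and ∫φ*·V(x)·φ dx = 0.00086102, so ⟨V⟩ = 0.00086102 / 0.14837.
⟨V⟩ = 0.0058033.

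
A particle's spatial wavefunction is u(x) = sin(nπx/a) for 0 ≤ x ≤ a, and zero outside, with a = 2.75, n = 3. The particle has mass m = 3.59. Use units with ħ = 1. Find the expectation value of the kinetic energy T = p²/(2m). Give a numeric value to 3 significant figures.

1.64

T = −(ħ²/2m) d²/dx², so ⟨T⟩ = −(ħ²/2m) ∫ u*·u'' dx / ∫|u|² dx; with m = 3.59.
d/dx sin(nπx/a) = (nπ/a)·cos(nπx/a) and d²/dx² sin(nπx/a) = −(nπ/a)²·sin(nπx/a); on 0 ≤ x ≤ a, ∫sin²(nπx/a) dx = a/2 and ∫sin(nπx/a)·cos(nπx/a) dx = 0.
State is unnormalized: ∫|u|² dx = 1.3750, and ∫u*·(−ħ²/2m · u'') dx = 2.2493, so ⟨T⟩ = 2.2493 / 1.3750.
⟨T⟩ = 1.6359.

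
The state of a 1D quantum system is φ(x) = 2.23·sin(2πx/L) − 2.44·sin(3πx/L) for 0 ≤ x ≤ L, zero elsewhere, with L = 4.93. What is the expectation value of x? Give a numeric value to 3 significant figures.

⟨x⟩ = ∫ x·|φ|² dx / ∫|φ|² dx (integrals over the domain).
On 0 ≤ x ≤ L (j ≠ l): ∫sin²(jπx/L) dx = L/2, ∫sin(jπx/L)·sin(lπx/L) dx = 0; diagonal moments ∫x·sin²(jπx/L) dx = L²/4, ∫x²·sin²(jπx/L) dx = L³·(1/6 − 1/(4j²π²)); cross terms ∫x·sin(jπx/L)·sin(lπx/L) dx = 0 for j + l even and −4jlL²/(π²(j² − l²)²) for j + l odd, ∫x²·sin(jπx/L)·sin(lπx/L) dx = (−1)^(j+l)·4jlL³/(π²(j² − l²)²); higher powers the same way via product-to-sum and parts.
State is unnormalized: ∫|φ|² dx = 26.934, and ∫φ*·x·φ dx = 92.119, so ⟨x⟩ = 92.119 / 26.934.
⟨x⟩ = 3.4202.

3.42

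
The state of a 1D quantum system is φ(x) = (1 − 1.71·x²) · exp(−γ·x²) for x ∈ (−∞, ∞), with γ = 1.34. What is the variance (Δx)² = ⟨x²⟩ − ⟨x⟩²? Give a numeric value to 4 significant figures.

Compute ⟨x⟩ and ⟨x²⟩ separately, then (Δx)² = ⟨x²⟩ − ⟨x⟩².
Expand each integrand as polynomial × e^(−2γx²) and use ∫x^(2j)·e^(−2γx²) dx = (2j−1)!!/(4γ)^j · √(π/(2γ)), odd powers → 0; here √(π/(2γ)) = 1.0827.
Normalization: ∫|φ|² dx = 0.72246.
⟨x⟩ = 0.0000 and ⟨x²⟩ = 0.17126.
(Δx)² = 0.17126 − (0.0000)² = 0.17126.

0.1713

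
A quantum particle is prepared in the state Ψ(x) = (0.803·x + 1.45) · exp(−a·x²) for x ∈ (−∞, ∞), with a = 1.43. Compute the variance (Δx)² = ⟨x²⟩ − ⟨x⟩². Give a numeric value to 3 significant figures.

Compute ⟨x⟩ and ⟨x²⟩ separately, then (Δx)² = ⟨x²⟩ − ⟨x⟩².
Expand each integrand as polynomial × e^(−2ax²) and use ∫x^(2j)·e^(−2ax²) dx = (2j−1)!!/(4a)^j · √(π/(2a)), odd powers → 0; here √(π/(2a)) = 1.0481.
Normalization: ∫|Ψ|² dx = 2.3217.
⟨x⟩ = 0.18378 and ⟨x²⟩ = 0.19262.
(Δx)² = 0.19262 − (0.18378)² = 0.15884.

0.159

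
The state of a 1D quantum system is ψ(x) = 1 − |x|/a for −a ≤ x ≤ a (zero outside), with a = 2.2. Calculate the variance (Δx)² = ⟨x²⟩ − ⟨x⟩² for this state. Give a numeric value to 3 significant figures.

Compute ⟨x⟩ and ⟨x²⟩ separately, then (Δx)² = ⟨x²⟩ − ⟨x⟩².
ψ is even, so ∫ over [−a, a] = 2∫₀ᵃ with ψ = 1 − x/a there: ∫₀ᵃ (1 − x/a)² dx = a/3, ∫₀ᵃ x²(1 − x/a)² dx = a³/30, ∫₀ᵃ x⁴(1 − x/a)² dx = a⁵/105.
Normalization: ∫|ψ|² dx = 1.4667.
⟨x⟩ = 0.0000 and ⟨x²⟩ = 0.48400.
(Δx)² = 0.48400 − (0.0000)² = 0.48400.

0.484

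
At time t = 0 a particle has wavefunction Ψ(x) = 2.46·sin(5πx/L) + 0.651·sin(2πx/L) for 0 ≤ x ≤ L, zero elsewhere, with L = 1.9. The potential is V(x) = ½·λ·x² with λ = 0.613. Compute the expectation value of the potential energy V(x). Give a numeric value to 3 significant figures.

⟨V⟩ = ∫ V(x)·|Ψ|² dx / ∫|Ψ|² dx.
On 0 ≤ x ≤ L (j ≠ l): ∫sin²(jπx/L) dx = L/2, ∫sin(jπx/L)·sin(lπx/L) dx = 0; diagonal moments ∫x·sin²(jπx/L) dx = L²/4, ∫x²·sin²(jπx/L) dx = L³·(1/6 − 1/(4j²π²)); cross terms ∫x·sin(jπx/L)·sin(lπx/L) dx = 0 for j + l even and −4jlL²/(π²(j² − l²)²) for j + l odd, ∫x²·sin(jπx/L)·sin(lπx/L) dx = (−1)^(j+l)·4jlL³/(π²(j² − l²)²); higher powers the same way via product-to-sum and parts.
State is unnormalized: ∫|Ψ|² dx = 6.1516, and ∫Ψ*·V(x)·Ψ dx = 2.1884, so ⟨V⟩ = 2.1884 / 6.1516.
⟨V⟩ = 0.35575.

0.356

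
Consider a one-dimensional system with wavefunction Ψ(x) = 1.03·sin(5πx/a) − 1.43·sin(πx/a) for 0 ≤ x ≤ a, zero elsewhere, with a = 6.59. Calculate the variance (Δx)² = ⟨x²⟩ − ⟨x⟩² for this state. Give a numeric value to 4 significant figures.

1.851

Compute ⟨x⟩ and ⟨x²⟩ separately, then (Δx)² = ⟨x²⟩ − ⟨x⟩².
On 0 ≤ x ≤ a (j ≠ l): ∫sin²(jπx/a) dx = a/2, ∫sin(jπx/a)·sin(lπx/a) dx = 0; diagonal moments ∫x·sin²(jπx/a) dx = a²/4, ∫x²·sin²(jπx/a) dx = a³·(1/6 − 1/(4j²π²)); cross terms ∫x·sin(jπx/a)·sin(lπx/a) dx = 0 for j + l even and −4jla²/(π²(j² − l²)²) for j + l odd, ∫x²·sin(jπx/a)·sin(lπx/a) dx = (−1)^(j+l)·4jla³/(π²(j² − l²)²); higher powers the same way via product-to-sum and parts.
Normalization: ∫|Ψ|² dx = 10.234.
⟨x⟩ = 3.2950 and ⟨x²⟩ = 12.708.
(Δx)² = 12.708 − (3.2950)² = 1.8506.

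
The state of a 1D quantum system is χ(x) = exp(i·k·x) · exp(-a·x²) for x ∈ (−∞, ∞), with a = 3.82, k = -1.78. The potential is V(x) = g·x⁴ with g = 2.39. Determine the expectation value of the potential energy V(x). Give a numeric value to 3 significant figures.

0.0307

⟨V⟩ = ∫ V(x)·|χ|² dx / ∫|χ|² dx.
Gaussian moments: ∫x^(2j)·e^(−2ax²) dx = (2j−1)!!/(4a)^j · √(π/(2a)), odd powers integrate to 0; here √(π/(2a)) = 0.64125.
State is unnormalized: ∫|χ|² dx = 0.64125, and ∫χ*·V(x)·χ dx = 0.019692, so ⟨V⟩ = 0.019692 / 0.64125.
⟨V⟩ = 0.030709.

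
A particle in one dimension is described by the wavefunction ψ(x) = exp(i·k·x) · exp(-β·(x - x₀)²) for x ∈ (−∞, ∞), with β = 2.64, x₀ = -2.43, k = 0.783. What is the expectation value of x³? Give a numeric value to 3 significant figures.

-15.0

⟨x³⟩ = ∫ x³·|ψ|² dx / ∫|ψ|² dx (integrals over the domain).
Gaussian moments (u = x − x₀): ∫u^(2j)·e^(−2βu²) du = (2j−1)!!/(4β)^j · √(π/(2β)), odd powers integrate to 0; here √(π/(2β)) = 0.77136.
State is unnormalized: ∫|ψ|² dx = 0.77136, and ∫ψ*·x³·ψ dx = -11.601, so ⟨x³⟩ = -11.601 / 0.77136.
⟨x³⟩ = -15.039.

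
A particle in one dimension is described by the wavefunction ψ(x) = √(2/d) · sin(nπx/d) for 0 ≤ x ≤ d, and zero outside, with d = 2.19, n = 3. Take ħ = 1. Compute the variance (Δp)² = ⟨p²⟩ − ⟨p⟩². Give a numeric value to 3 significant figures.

18.5

Compute ⟨p⟩ and ⟨p²⟩ separately; (Δp)² = ⟨p²⟩ − ⟨p⟩².
d/dx sin(nπx/d) = (nπ/d)·cos(nπx/d) and d²/dx² sin(nπx/d) = −(nπ/d)²·sin(nπx/d); on 0 ≤ x ≤ d, ∫sin²(nπx/d) dx = d/2 and ∫sin(nπx/d)·cos(nπx/d) dx = 0.
⟨p⟩ = 0.0000 and ⟨p²⟩ = 18.521.
(Δp)² = 18.521 − (0.0000)² = 18.521.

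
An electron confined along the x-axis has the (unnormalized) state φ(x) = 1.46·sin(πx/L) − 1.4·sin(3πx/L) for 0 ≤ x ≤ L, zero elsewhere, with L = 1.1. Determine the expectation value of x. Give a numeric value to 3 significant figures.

⟨x⟩ = ∫ x·|φ|² dx / ∫|φ|² dx (integrals over the domain).
On 0 ≤ x ≤ L (j ≠ l): ∫sin²(jπx/L) dx = L/2, ∫sin(jπx/L)·sin(lπx/L) dx = 0; diagonal moments ∫x·sin²(jπx/L) dx = L²/4, ∫x²·sin²(jπx/L) dx = L³·(1/6 − 1/(4j²π²)); cross terms ∫x·sin(jπx/L)·sin(lπx/L) dx = 0 for j + l even and −4jlL²/(π²(j² − l²)²) for j + l odd, ∫x²·sin(jπx/L)·sin(lπx/L) dx = (−1)^(j+l)·4jlL³/(π²(j² − l²)²); higher powers the same way via product-to-sum and parts.
State is unnormalized: ∫|φ|² dx = 2.2504, and ∫φ*·x·φ dx = 1.2377, so ⟨x⟩ = 1.2377 / 2.2504.
⟨x⟩ = 0.55000.

0.550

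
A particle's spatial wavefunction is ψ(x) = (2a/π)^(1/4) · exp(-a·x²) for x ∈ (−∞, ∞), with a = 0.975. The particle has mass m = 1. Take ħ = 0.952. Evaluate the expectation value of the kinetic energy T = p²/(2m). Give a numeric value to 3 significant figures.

T = −(ħ²/2m) d²/dx², so ⟨T⟩ = −(ħ²/2m) ∫ ψ*·ψ'' dx; with m = 1.
Gaussian moments: ∫x^(2j)·e^(−2ax²) dx = (2j−1)!!/(4a)^j · √(π/(2a)), odd powers integrate to 0; here √(π/(2a)) = 1.2693. Derivatives: d/dx e^(−ax²) = −2ax·e^(−ax²), d²/dx² e^(−ax²) = (4a²x² − 2a)·e^(−ax²).
⟨T⟩ = 0.44182.

0.442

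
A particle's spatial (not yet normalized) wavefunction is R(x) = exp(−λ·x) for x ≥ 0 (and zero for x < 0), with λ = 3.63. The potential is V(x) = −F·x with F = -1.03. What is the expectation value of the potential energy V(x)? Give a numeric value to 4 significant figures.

0.1419

⟨V⟩ = ∫ V(x)·|R|² dx / ∫|R|² dx.
Every integrand reduces to terms xʲ·e^(−2λx) on [0, ∞); use ∫₀^∞ xʲ·e^(−2λx) dx = j!/(2λ)^(j+1).
State is unnormalized: ∫|R|² dx = 0.13774, and ∫R*·V(x)·R dx = 0.019542, so ⟨V⟩ = 0.019542 / 0.13774.
⟨V⟩ = 0.14187.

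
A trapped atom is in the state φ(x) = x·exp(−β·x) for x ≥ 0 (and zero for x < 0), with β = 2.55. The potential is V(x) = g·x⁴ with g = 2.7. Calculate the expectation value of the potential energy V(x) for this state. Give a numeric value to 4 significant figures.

⟨V⟩ = ∫ V(x)·|φ|² dx / ∫|φ|² dx.
Every integrand reduces to terms xʲ·e^(−2βx) on [0, ∞); use ∫₀^∞ xʲ·e^(−2βx) dx = j!/(2β)^(j+1).
State is unnormalized: ∫|φ|² dx = 0.015077, and ∫φ*·V(x)·φ dx = 0.021662, so ⟨V⟩ = 0.021662 / 0.015077.
⟨V⟩ = 1.4368.

1.437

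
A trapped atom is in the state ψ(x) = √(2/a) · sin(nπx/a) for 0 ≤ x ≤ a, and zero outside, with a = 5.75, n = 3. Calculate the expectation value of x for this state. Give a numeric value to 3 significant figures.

2.88

⟨x⟩ = ∫ x·|ψ|² dx (integrals over the domain).
With sin²θ = (1 − cos2θ)/2 on 0 ≤ x ≤ a: ∫sin²(nπx/a) dx = a/2, ∫x·sin²(nπx/a) dx = a²/4, ∫x²·sin²(nπx/a) dx = a³·(1/6 − 1/(4n²π²)); higher powers xᵏ the same way, integrating xᵏ·cos(2nπx/a) by parts.
⟨x⟩ = 2.8750.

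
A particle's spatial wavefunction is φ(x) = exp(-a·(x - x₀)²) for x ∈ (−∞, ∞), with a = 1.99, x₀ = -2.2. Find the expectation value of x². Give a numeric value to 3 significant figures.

⟨x²⟩ = ∫ x²·|φ|² dx / ∫|φ|² dx (integrals over the domain).
Gaussian moments (u = x − x₀): ∫u^(2j)·e^(−2au²) du = (2j−1)!!/(4a)^j · √(π/(2a)), odd powers integrate to 0; here √(π/(2a)) = 0.88845.
State is unnormalized: ∫|φ|² dx = 0.88845, and ∫φ*·x²·φ dx = 4.4117, so ⟨x²⟩ = 4.4117 / 0.88845.
⟨x²⟩ = 4.9656.

4.97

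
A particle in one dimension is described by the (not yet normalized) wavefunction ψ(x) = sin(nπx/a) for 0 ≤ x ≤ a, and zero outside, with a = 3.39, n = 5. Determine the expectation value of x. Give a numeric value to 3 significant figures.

1.70

⟨x⟩ = ∫ x·|ψ|² dx / ∫|ψ|² dx (integrals over the domain).
With sin²θ = (1 − cos2θ)/2 on 0 ≤ x ≤ a: ∫sin²(nπx/a) dx = a/2, ∫x·sin²(nπx/a) dx = a²/4, ∫x²·sin²(nπx/a) dx = a³·(1/6 − 1/(4n²π²)); higher powers xᵏ the same way, integrating xᵏ·cos(2nπx/a) by parts.
State is unnormalized: ∫|ψ|² dx = 1.6950, and ∫ψ*·x·ψ dx = 2.8730, so ⟨x⟩ = 2.8730 / 1.6950.
⟨x⟩ = 1.6950.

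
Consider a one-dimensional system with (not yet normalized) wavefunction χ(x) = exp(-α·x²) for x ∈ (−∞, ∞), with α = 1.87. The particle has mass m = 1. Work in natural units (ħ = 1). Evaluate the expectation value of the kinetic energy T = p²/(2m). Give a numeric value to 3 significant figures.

T = −(ħ²/2m) d²/dx², so ⟨T⟩ = −(ħ²/2m) ∫ χ*·χ'' dx / ∫|χ|² dx; with m = 1.
Gaussian moments: ∫x^(2j)·e^(−2αx²) dx = (2j−1)!!/(4α)^j · √(π/(2α)), odd powers integrate to 0; here √(π/(2α)) = 0.91651. Derivatives: d/dx e^(−αx²) = −2αx·e^(−αx²), d²/dx² e^(−αx²) = (4α²x² − 2α)·e^(−αx²).
State is unnormalized: ∫|χ|² dx = 0.91651, and ∫χ*·(−ħ²/2m · χ'') dx = 0.85694, so ⟨T⟩ = 0.85694 / 0.91651.
⟨T⟩ = 0.93500.

0.935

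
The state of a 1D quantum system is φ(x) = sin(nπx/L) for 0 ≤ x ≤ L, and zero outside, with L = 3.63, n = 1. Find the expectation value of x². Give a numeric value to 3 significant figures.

⟨x²⟩ = ∫ x²·|φ|² dx / ∫|φ|² dx (integrals over the domain).
With sin²θ = (1 − cos2θ)/2 on 0 ≤ x ≤ L: ∫sin²(nπx/L) dx = L/2, ∫x·sin²(nπx/L) dx = L²/4, ∫x²·sin²(nπx/L) dx = L³·(1/6 − 1/(4n²π²)); higher powers xᵏ the same way, integrating xᵏ·cos(2nπx/L) by parts.
State is unnormalized: ∫|φ|² dx = 1.8150, and ∫φ*·x²·φ dx = 6.7604, so ⟨x²⟩ = 6.7604 / 1.8150.
⟨x²⟩ = 3.7248.

3.72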